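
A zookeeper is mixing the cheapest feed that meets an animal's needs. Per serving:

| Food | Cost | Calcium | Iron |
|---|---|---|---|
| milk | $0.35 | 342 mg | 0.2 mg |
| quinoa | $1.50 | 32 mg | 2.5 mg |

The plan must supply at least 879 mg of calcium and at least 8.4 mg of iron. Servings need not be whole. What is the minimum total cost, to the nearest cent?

$5.56

Minimising a linear cost over {calcium ≥ 879, iron ≥ 8.4, servings ≥ 0} — the optimum is at a vertex, using one or two foods.
milk only: max(879/342, 8.4/0.2) = 42 servings → $14.70.
quinoa only: max(879/32, 8.4/2.5) = 27.47 servings → $41.20.
milk + quinoa with both tight: 2.273 servings and 3.178 servings → $5.56.
Cheapest feasible corner: $5.56.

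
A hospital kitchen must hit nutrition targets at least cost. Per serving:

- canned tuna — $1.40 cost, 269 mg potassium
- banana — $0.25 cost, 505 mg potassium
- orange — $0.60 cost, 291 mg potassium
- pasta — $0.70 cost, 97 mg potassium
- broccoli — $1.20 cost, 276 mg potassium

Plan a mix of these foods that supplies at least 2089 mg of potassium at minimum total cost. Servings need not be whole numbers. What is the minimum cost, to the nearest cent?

Cost per mg of potassium: banana $0.0005, orange $0.0021, broccoli $0.0043, canned tuna $0.0052, pasta $0.0072.
With no serving limits, use only banana: 2089 mg / 505 mg = 4.137 servings × $0.25 = $1.03.

$1.03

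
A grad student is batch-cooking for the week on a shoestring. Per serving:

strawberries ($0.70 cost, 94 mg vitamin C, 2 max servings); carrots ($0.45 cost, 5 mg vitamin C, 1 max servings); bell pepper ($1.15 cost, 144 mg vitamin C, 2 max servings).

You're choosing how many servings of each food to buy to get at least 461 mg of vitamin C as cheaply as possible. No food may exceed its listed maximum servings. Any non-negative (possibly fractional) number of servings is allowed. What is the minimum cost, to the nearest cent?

$3.58

Cost per mg of vitamin C: strawberries $0.0074, bell pepper $0.0080, carrots $0.0900.
Take 2 servings of strawberries: +188.0 mg vitamin C for $1.40 (total $1.40, still need 273.0 mg).
Take 1.896 servings of bell pepper: +273.0 mg vitamin C for $2.18 (total $3.58, still need 0.0 mg).
Greedy by cheapest-per-mg is optimal for a single linear constraint, so the minimum cost is $3.58.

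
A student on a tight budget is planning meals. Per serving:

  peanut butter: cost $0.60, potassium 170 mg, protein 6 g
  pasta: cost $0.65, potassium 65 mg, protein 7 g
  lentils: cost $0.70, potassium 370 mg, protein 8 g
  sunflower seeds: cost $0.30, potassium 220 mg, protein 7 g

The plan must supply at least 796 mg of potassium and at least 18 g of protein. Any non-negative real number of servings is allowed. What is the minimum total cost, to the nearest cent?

Check every corner: each single food scaled to meet both minima, and each pair solved so both constraints bind.
peanut butter only: max(796/170, 18/6) = 4.682 servings → $2.81.
pasta only: max(796/65, 18/7) = 12.25 servings → $7.96.
lentils only: max(796/370, 18/8) = 2.25 servings → $1.57.
sunflower seeds only: max(796/220, 18/7) = 3.618 servings → $1.09.
peanut butter + pasta: the both-tight solution has a negative serving — not a feasible corner.
peanut butter + lentils with both tight: 0.3395 servings and 1.995 servings → $1.60.
peanut butter + sunflower seeds with both targets exact would need a negative amount; discard.
pasta + lentils with both tight: 0.1411 servings and 2.127 servings → $1.58.
pasta + sunflower seeds: intersection lies outside the first quadrant.
lentils + sunflower seeds with both tight: 1.942 servings and 0.3518 servings → $1.47.
So the least-cost plan costs $1.09.

$1.09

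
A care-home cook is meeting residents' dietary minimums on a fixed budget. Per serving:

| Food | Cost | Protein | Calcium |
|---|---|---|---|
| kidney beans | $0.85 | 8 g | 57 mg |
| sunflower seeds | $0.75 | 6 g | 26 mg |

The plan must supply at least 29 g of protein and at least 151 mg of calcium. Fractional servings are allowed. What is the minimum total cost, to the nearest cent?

$3.08

An LP optimum is at a vertex; with two nutrient constraints at most two foods are used. Check each candidate.
kidney beans only: max(29/8, 151/57) = 3.625 servings → $3.08.
sunflower seeds only: max(29/6, 151/26) = 5.808 servings → $4.36.
kidney beans + sunflower seeds with both tight: 1.134 servings and 3.321 servings → $3.45.
The minimum over all feasible corners is $3.08.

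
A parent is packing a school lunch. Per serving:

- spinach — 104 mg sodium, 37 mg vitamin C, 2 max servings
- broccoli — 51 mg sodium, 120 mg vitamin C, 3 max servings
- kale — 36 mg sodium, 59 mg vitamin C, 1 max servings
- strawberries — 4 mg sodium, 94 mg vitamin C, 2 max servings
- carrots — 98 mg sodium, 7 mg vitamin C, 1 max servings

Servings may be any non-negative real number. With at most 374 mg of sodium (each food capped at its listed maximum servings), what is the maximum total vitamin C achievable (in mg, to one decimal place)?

670.0 mg

Vitamin C per mg sodium: strawberries 23.5, broccoli 2.353, kale 1.639, spinach 0.3558, carrots 0.07143.
Take 2 servings of strawberries: uses 8 mg sodium, +188.0 mg vitamin C (running total 188.0 mg).
Take 3 servings of broccoli: uses 153 mg sodium, +360.0 mg vitamin C (running total 548.0 mg).
Take 1 serving of kale: uses 36 mg sodium, +59.0 mg vitamin C (running total 607.0 mg).
Take 1.702 servings of spinach: uses 177 mg sodium, +63.0 mg vitamin C (running total 670.0 mg).
Filling greedily by vitamin C-per-mg sodium is optimal for one linear limit, giving 670.0 mg.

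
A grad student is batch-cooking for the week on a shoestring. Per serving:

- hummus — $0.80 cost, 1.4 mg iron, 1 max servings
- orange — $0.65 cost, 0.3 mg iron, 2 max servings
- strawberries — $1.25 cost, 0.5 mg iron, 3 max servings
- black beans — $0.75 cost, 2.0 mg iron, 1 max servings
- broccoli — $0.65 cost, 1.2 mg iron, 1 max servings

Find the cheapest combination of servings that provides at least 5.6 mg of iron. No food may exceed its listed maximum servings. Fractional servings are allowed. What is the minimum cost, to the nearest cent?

Cost per mg of iron: black beans $0.3750, broccoli $0.5417, hummus $0.5714, orange $2.1667, strawberries $2.5000.
Take 1 serving of black beans: +2.0 mg iron for $0.75 (total $0.75, still need 3.6 mg).
Take 1 serving of broccoli: +1.2 mg iron for $0.65 (total $1.40, still need 2.4 mg).
Take 1 serving of hummus: +1.4 mg iron for $0.80 (total $2.20, still need 1.0 mg).
Take 2 servings of orange: +0.6 mg iron for $1.30 (total $3.50, still need 0.4 mg).
Take 0.8 servings of strawberries: +0.4 mg iron for $1.00 (total $4.50, still need 0.0 mg).
Filling from the cheapest source first is optimal under one linear minimum: $4.50.

$4.50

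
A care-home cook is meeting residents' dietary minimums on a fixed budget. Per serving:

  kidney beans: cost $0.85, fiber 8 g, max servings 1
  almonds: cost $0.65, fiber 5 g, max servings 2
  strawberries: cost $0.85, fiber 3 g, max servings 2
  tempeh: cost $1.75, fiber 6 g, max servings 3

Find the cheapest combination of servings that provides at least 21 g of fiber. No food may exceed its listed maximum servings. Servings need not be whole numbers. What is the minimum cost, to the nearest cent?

$3.00

Cost per g of fiber: kidney beans $0.1062, almonds $0.1300, strawberries $0.2833, tempeh $0.2917.
Take 1 serving of kidney beans: +8.0 g fiber for $0.85 (total $0.85, still need 13.0 g).
Take 2 servings of almonds: +10.0 g fiber for $1.30 (total $2.15, still need 3.0 g).
Take 1 serving of strawberries: +3.0 g fiber for $0.85 (total $3.00, still need 0.0 g).
Greedy by cheapest-per-g is optimal for a single linear constraint, so the minimum cost is $3.00.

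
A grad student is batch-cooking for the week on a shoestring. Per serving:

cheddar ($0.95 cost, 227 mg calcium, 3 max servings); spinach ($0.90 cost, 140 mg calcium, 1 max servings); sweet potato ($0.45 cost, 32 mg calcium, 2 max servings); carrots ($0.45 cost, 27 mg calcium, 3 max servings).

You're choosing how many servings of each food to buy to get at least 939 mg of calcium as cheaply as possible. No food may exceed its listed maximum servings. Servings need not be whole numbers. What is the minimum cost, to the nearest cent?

Cost per mg of calcium: cheddar $0.0042, spinach $0.0064, sweet potato $0.0141, carrots $0.0167.
Take 3 servings of cheddar: +681.0 mg calcium for $2.85 (total $2.85, still need 258.0 mg).
Take 1 serving of spinach: +140.0 mg calcium for $0.90 (total $3.75, still need 118.0 mg).
Take 2 servings of sweet potato: +64.0 mg calcium for $0.90 (total $4.65, still need 54.0 mg).
Take 2 servings of carrots: +54.0 mg calcium for $0.90 (total $5.55, still need 0.0 mg).
Greedy by cheapest-per-mg is optimal for a single linear constraint, so the minimum cost is $5.55.

$5.55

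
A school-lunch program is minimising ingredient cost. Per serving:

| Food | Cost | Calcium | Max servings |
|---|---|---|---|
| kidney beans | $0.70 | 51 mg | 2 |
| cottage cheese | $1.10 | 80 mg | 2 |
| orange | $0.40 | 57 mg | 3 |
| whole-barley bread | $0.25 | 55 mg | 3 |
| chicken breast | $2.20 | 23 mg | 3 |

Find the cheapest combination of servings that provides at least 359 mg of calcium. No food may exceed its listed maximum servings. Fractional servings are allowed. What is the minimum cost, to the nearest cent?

Cost per mg of calcium: whole-barley bread $0.0045, orange $0.0070, kidney beans $0.0137, cottage cheese $0.0138, chicken breast $0.0957.
Take 3 servings of whole-barley bread: +165.0 mg calcium for $0.75 (total $0.75, still need 194.0 mg).
Take 3 servings of orange: +171.0 mg calcium for $1.20 (total $1.95, still need 23.0 mg).
Take 0.451 servings of kidney beans: +23.0 mg calcium for $0.32 (total $2.27, still need 0.0 mg).
Filling from the cheapest source first is optimal under one linear minimum: $2.27.

$2.27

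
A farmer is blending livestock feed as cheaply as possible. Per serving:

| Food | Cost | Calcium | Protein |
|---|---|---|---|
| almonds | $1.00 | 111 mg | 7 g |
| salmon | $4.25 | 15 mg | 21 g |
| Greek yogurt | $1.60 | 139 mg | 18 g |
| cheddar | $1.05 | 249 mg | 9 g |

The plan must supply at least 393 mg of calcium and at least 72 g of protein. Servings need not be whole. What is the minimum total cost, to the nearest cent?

$6.40

This is a tiny linear program; its minimum lies at a vertex of the feasible set. List the vertices and price them.
almonds only: max(393/111, 72/7) = 10.29 servings → $10.29.
salmon only: max(393/15, 72/21) = 26.2 servings → $111.35.
Greek yogurt only: max(393/139, 72/18) = 4 servings → $6.40.
cheddar only: max(393/249, 72/9) = 8 servings → $8.40.
almonds + salmon with both tight: 3.222 servings and 2.354 servings → $13.23.
almonds + Greek yogurt: intersection lies outside the first quadrant.
almonds + cheddar: the both-tight solution has a negative serving — not a feasible corner.
salmon + Greek yogurt with both tight: 1.108 servings and 2.708 servings → $9.04.
salmon + cheddar with both tight: 2.825 servings and 1.408 servings → $13.49.
Greek yogurt + cheddar: the both-tight solution has a negative serving — not a feasible corner.
The minimum over all feasible corners is $6.40.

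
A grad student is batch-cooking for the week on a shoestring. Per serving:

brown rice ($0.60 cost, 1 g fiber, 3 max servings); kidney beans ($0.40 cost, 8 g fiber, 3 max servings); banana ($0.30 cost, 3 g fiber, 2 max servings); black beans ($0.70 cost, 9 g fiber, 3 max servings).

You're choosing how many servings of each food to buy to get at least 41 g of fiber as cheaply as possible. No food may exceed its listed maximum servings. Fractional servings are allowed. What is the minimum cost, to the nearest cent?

Cost per g of fiber: kidney beans $0.0500, black beans $0.0778, banana $0.1000, brown rice $0.6000.
Take 3 servings of kidney beans: +24.0 g fiber for $1.20 (total $1.20, still need 17.0 g).
Take 1.889 servings of black beans: +17.0 g fiber for $1.32 (total $2.52, still need 0.0 g).
Greedy by cheapest-per-g is optimal for a single linear constraint, so the minimum cost is $2.52.

$2.52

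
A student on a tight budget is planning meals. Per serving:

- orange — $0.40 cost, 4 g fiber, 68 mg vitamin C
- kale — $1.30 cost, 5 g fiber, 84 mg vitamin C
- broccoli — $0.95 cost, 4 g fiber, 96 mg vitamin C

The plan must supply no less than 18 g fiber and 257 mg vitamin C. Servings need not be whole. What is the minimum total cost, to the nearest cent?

With two linear requirements the optimum uses one or two foods; enumerate the corners.
orange only: max(18/4, 257/68) = 4.5 servings → $1.80.
kale only: max(18/5, 257/84) = 3.6 servings → $4.68.
broccoli only: max(18/4, 257/96) = 4.5 servings → $4.28.
orange + kale with both targets exact would need a negative amount; discard.
orange + broccoli: intersection lies outside the first quadrant.
kale + broccoli: intersection lies outside the first quadrant.
The minimum over all feasible corners is $1.80.

$1.80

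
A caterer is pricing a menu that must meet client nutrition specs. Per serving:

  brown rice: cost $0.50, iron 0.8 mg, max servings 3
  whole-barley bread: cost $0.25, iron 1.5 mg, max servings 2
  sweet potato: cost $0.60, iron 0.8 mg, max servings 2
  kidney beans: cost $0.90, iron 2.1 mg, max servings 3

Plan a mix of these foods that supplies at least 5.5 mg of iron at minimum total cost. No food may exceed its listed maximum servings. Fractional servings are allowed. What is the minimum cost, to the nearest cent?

Cost per mg of iron: whole-barley bread $0.1667, kidney beans $0.4286, brown rice $0.6250, sweet potato $0.7500.
Take 2 servings of whole-barley bread: +3.0 mg iron for $0.50 (total $0.50, still need 2.5 mg).
Take 1.19 servings of kidney beans: +2.5 mg iron for $1.07 (total $1.57, still need 0.0 mg).
Greedy by cheapest-per-mg is optimal for a single linear constraint, so the minimum cost is $1.57.

$1.57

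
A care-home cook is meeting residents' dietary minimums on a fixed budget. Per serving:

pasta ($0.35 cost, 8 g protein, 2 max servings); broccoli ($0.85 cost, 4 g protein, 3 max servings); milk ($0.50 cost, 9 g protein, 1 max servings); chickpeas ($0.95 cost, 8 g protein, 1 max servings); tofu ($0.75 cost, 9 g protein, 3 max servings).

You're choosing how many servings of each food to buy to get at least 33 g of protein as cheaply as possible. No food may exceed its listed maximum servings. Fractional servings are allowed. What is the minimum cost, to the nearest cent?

Cost per g of protein: pasta $0.0437, milk $0.0556, tofu $0.0833, chickpeas $0.1187, broccoli $0.2125.
Take 2 servings of pasta: +16.0 g protein for $0.70 (total $0.70, still need 17.0 g).
Take 1 serving of milk: +9.0 g protein for $0.50 (total $1.20, still need 8.0 g).
Take 0.8889 servings of tofu: +8.0 g protein for $0.67 (total $1.87, still need 0.0 g).
Greedy by cheapest-per-g is optimal for a single linear constraint, so the minimum cost is $1.87.

$1.87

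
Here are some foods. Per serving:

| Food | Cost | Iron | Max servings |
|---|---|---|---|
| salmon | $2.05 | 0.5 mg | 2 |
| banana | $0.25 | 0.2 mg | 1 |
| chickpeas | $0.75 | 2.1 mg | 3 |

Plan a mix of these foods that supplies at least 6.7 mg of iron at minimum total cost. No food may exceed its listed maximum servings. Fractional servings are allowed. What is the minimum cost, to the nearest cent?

Cost per mg of iron: chickpeas $0.3571, banana $1.2500, salmon $4.1000.
Take 3 servings of chickpeas: +6.3 mg iron for $2.25 (total $2.25, still need 0.4 mg).
Take 1 serving of banana: +0.2 mg iron for $0.25 (total $2.50, still need 0.2 mg).
Take 0.4 servings of salmon: +0.2 mg iron for $0.82 (total $3.32, still need 0.0 mg).
Filling from the cheapest source first is optimal under one linear minimum: $3.32.

$3.32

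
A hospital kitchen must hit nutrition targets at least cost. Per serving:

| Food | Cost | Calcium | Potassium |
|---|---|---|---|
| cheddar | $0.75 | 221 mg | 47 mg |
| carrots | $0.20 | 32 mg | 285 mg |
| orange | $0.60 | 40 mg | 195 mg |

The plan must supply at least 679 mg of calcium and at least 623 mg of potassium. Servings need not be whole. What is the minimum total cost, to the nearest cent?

The cheapest plan sits at a corner of the feasible region — with two constraints it uses at most two foods.
cheddar only: max(679/221, 623/47) = 13.26 servings → $9.94.
carrots only: max(679/32, 623/285) = 21.22 servings → $4.24.
orange only: max(679/40, 623/195) = 16.98 servings → $10.19.
cheddar + carrots with both tight: 2.823 servings and 1.72 servings → $2.46.
cheddar + orange with both tight: 2.608 servings and 2.566 servings → $3.50.
carrots + orange: intersection lies outside the first quadrant.
Cheapest feasible corner: $2.46.

$2.46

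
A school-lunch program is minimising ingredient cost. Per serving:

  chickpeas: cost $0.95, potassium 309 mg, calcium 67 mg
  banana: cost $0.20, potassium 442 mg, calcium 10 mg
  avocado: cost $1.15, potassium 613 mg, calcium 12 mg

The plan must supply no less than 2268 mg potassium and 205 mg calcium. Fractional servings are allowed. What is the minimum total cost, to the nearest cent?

$3.10

This is a tiny linear program; its minimum lies at a vertex of the feasible set. List the vertices and price them.
chickpeas only: max(2268/309, 205/67) = 7.34 servings → $6.97.
banana only: max(2268/442, 205/10) = 20.5 servings → $4.10.
avocado only: max(2268/613, 205/12) = 17.08 servings → $19.65.
chickpeas + banana with both tight: 2.561 servings and 3.341 servings → $3.10.
chickpeas + avocado with both tight: 2.635 servings and 2.372 servings → $5.23.
banana + avocado with both targets exact would need a negative amount; discard.
So the least-cost plan costs $3.10.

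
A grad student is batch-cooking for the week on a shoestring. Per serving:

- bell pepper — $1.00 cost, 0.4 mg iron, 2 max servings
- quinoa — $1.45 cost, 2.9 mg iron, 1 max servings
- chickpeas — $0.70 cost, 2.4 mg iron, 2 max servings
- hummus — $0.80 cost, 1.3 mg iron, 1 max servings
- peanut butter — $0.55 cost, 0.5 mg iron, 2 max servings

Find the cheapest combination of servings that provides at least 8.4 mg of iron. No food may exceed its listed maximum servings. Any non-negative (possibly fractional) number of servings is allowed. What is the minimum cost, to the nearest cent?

$3.28

Cost per mg of iron: chickpeas $0.2917, quinoa $0.5000, hummus $0.6154, peanut butter $1.1000, bell pepper $2.5000.
Take 2 servings of chickpeas: +4.8 mg iron for $1.40 (total $1.40, still need 3.6 mg).
Take 1 serving of quinoa: +2.9 mg iron for $1.45 (total $2.85, still need 0.7 mg).
Take 0.5385 servings of hummus: +0.7 mg iron for $0.43 (total $3.28, still need 0.0 mg).
Filling from the cheapest source first is optimal under one linear minimum: $3.28.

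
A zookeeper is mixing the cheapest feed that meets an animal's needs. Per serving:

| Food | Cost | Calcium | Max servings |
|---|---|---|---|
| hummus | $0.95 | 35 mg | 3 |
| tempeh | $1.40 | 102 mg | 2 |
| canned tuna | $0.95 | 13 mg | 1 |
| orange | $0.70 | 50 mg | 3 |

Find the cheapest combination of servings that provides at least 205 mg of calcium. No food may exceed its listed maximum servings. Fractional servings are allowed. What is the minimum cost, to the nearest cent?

$2.81

Cost per mg of calcium: tempeh $0.0137, orange $0.0140, hummus $0.0271, canned tuna $0.0731.
Take 2 servings of tempeh: +204.0 mg calcium for $2.80 (total $2.80, still need 1.0 mg).
Take 0.02 servings of orange: +1.0 mg calcium for $0.01 (total $2.81, still need 0.0 mg).
Greedy by cheapest-per-mg is optimal for a single linear constraint, so the minimum cost is $2.81.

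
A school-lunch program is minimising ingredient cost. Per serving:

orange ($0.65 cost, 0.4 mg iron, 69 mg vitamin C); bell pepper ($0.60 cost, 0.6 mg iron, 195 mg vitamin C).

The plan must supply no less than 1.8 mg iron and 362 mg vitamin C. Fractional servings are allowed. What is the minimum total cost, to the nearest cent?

The cheapest plan sits at a corner of the feasible region — with two constraints it uses at most two foods.
orange only: max(1.8/0.4, 362/69) = 5.246 servings → $3.41.
bell pepper only: max(1.8/0.6, 362/195) = 3 servings → $1.80.
orange + bell pepper with both tight: 3.656 servings and 0.5628 servings → $2.71.
Cheapest feasible corner: $1.80.

$1.80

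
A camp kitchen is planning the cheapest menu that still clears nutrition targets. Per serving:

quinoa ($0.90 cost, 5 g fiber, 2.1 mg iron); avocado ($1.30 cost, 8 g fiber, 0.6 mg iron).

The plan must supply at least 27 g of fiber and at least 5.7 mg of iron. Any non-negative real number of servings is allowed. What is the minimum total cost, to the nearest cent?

$4.57

quinoa only: max(27/5, 5.7/2.1) = 5.4 servings → $4.86.
avocado only: max(27/8, 5.7/0.6) = 9.5 servings → $12.35.
quinoa + avocado with both tight: 2.13 servings and 2.043 servings → $4.57.
So the least-cost plan costs $4.57.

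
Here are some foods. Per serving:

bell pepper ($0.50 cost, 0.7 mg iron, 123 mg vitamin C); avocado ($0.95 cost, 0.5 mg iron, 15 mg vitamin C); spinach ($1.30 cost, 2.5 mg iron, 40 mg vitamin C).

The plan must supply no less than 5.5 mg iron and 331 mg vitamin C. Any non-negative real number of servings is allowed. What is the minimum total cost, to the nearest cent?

$3.16

This is a tiny linear program; its minimum lies at a vertex of the feasible set. List the vertices and price them.
bell pepper only: max(5.5/0.7, 331/123) = 7.857 servings → $3.93.
avocado only: max(5.5/0.5, 331/15) = 22.07 servings → $20.96.
spinach only: max(5.5/2.5, 331/40) = 8.275 servings → $10.76.
bell pepper + avocado with both tight: 1.627 servings and 8.722 servings → $9.10.
bell pepper + spinach with both tight: 2.174 servings and 1.591 servings → $3.16.
avocado + spinach with both targets exact would need a negative amount; discard.
So the least-cost plan costs $3.16.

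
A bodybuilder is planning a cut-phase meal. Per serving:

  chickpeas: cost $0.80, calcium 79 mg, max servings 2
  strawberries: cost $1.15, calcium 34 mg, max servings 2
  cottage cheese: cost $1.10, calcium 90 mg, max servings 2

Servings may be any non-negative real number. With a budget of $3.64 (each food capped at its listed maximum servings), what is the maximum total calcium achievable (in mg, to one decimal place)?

Calcium per dollar: chickpeas 98.75, cottage cheese 81.82, strawberries 29.57.
Take 2 servings of chickpeas: spends $1.60, +158.0 mg calcium (running total 158.0 mg).
Take 1.855 servings of cottage cheese: spends $2.04, +166.9 mg calcium (running total 324.9 mg).
Greedy by best ratio exhausts the cost allowance optimally: 324.9 mg.

324.9 mg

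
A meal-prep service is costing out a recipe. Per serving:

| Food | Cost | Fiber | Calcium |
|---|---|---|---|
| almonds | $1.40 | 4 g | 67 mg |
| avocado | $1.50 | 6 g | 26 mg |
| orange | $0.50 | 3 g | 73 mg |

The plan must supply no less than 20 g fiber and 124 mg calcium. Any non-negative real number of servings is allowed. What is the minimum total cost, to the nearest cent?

Minimising a linear cost over {fiber ≥ 20, calcium ≥ 124, servings ≥ 0} — the optimum is at a vertex, using one or two foods.
almonds only: max(20/4, 124/67) = 5 servings → $7.00.
avocado only: max(20/6, 124/26) = 4.769 servings → $7.15.
orange only: max(20/3, 124/73) = 6.667 servings → $3.33.
almonds + avocado with both tight: 0.7517 servings and 2.832 servings → $5.30.
almonds + orange: intersection lies outside the first quadrant.
avocado + orange with both tight: 3.022 servings and 0.6222 servings → $4.84.
Cheapest feasible corner: $3.33.

$3.33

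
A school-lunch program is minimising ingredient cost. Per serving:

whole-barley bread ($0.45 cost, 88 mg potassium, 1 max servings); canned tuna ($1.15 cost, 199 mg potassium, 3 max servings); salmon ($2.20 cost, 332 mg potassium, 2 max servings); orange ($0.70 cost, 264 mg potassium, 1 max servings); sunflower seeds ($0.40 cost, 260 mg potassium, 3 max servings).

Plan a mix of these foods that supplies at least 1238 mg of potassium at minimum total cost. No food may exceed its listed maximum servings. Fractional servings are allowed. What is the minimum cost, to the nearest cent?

$2.96

Cost per mg of potassium: sunflower seeds $0.0015, orange $0.0027, whole-barley bread $0.0051, canned tuna $0.0058, salmon $0.0066.
Take 3 servings of sunflower seeds: +780.0 mg potassium for $1.20 (total $1.20, still need 458.0 mg).
Take 1 serving of orange: +264.0 mg potassium for $0.70 (total $1.90, still need 194.0 mg).
Take 1 serving of whole-barley bread: +88.0 mg potassium for $0.45 (total $2.35, still need 106.0 mg).
Take 0.5327 servings of canned tuna: +106.0 mg potassium for $0.61 (total $2.96, still need 0.0 mg).
Filling from the cheapest source first is optimal under one linear minimum: $2.96.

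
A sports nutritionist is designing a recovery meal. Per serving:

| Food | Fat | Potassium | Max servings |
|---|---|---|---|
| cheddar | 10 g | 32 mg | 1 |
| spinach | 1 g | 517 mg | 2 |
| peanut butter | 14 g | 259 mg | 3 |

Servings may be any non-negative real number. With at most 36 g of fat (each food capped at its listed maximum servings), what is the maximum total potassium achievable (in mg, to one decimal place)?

1663.0 mg

Potassium per g fat: spinach 517, peanut butter 18.5, cheddar 3.2.
Take 2 servings of spinach: uses 2 g fat, +1034.0 mg potassium (running total 1034.0 mg).
Take 2.429 servings of peanut butter: uses 34 g fat, +629.0 mg potassium (running total 1663.0 mg).
Greedy by best ratio exhausts the fat allowance optimally: 1663.0 mg.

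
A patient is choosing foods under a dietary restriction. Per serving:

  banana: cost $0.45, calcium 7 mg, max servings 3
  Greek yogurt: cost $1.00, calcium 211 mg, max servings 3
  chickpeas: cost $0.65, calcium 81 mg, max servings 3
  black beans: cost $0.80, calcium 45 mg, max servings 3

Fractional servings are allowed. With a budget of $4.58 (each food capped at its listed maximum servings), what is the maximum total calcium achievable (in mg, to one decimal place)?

Calcium per dollar: Greek yogurt 211, chickpeas 124.6, black beans 56.25, banana 15.56.
Take 3 servings of Greek yogurt: spends $3.00, +633.0 mg calcium (running total 633.0 mg).
Take 2.431 servings of chickpeas: spends $1.58, +196.9 mg calcium (running total 829.9 mg).
Filling greedily by calcium-per-dollar is optimal for one linear limit, giving 829.9 mg.

829.9 mg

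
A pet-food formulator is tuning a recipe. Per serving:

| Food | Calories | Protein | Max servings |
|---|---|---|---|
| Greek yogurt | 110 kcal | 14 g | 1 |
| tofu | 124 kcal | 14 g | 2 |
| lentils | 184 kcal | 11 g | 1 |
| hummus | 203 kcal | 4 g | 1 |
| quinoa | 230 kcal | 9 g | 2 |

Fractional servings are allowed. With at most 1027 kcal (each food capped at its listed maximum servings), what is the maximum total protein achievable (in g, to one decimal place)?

Protein per kcal: Greek yogurt 0.1273, tofu 0.1129, lentils 0.05978, quinoa 0.03913, hummus 0.0197.
Take 1 serving of Greek yogurt: uses 110 kcal, +14.0 g protein (running total 14.0 g).
Take 2 servings of tofu: uses 248 kcal, +28.0 g protein (running total 42.0 g).
Take 1 serving of lentils: uses 184 kcal, +11.0 g protein (running total 53.0 g).
Take 2 servings of quinoa: uses 460 kcal, +18.0 g protein (running total 71.0 g).
Take 0.1232 servings of hummus: uses 25 kcal, +0.5 g protein (running total 71.5 g).
Greedy by best ratio exhausts the calories allowance optimally: 71.5 g.

71.5 g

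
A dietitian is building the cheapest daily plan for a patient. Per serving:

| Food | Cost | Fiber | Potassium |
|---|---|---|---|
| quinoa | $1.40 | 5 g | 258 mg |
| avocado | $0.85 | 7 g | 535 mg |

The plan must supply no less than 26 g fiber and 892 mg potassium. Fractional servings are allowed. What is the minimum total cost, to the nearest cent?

Check every corner: each single food scaled to meet both minima, and each pair solved so both constraints bind.
quinoa only: max(26/5, 892/258) = 5.2 servings → $7.28.
avocado only: max(26/7, 892/535) = 3.714 servings → $3.16.
quinoa + avocado: the both-tight solution has a negative serving — not a feasible corner.
The minimum over all feasible corners is $3.16.

$3.16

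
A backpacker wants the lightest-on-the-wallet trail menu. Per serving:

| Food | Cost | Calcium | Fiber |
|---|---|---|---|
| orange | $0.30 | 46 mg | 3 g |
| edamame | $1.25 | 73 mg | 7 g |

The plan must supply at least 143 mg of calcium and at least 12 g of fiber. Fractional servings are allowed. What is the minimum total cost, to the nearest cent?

$1.20

An LP optimum is at a vertex; with two nutrient constraints at most two foods are used. Check each candidate.
orange only: max(143/46, 12/3) = 4 servings → $1.20.
edamame only: max(143/73, 12/7) = 1.959 servings → $2.45.
orange + edamame with both tight: 1.214 servings and 1.194 servings → $1.86.
So the least-cost plan costs $1.20.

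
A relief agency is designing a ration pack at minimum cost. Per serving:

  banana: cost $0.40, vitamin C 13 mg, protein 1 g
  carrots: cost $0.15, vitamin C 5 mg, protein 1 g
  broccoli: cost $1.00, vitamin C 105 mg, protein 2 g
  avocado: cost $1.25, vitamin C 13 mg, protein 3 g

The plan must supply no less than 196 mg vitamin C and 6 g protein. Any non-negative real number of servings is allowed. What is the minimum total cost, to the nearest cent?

The cheapest plan sits at a corner of the feasible region — with two constraints it uses at most two foods.
banana only: max(196/13, 6/1) = 15.08 servings → $6.03.
carrots only: max(196/5, 6/1) = 39.2 servings → $5.88.
broccoli only: max(196/105, 6/2) = 3 servings → $3.00.
avocado only: max(196/13, 6/3) = 15.08 servings → $18.85.
banana + carrots with both targets exact would need a negative amount; discard.
banana + broccoli with both tight: 3.013 servings and 1.494 servings → $2.70.
banana + avocado with both targets exact would need a negative amount; discard.
carrots + broccoli with both tight: 2.505 servings and 1.747 servings → $2.12.
carrots + avocado: the both-tight solution has a negative serving — not a feasible corner.
broccoli + avocado with both tight: 1.765 servings and 0.8235 servings → $2.79.
So the least-cost plan costs $2.12.

$2.12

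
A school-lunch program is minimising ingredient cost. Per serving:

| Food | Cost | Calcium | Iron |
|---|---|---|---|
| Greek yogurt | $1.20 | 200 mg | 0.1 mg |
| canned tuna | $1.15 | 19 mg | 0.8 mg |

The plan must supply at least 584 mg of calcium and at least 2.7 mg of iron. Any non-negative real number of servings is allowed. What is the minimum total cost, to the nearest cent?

At the optimum either one food covers both requirements or two foods hit both targets exactly; no other combination can be cheaper.
Greek yogurt only: max(584/200, 2.7/0.1) = 27 servings → $32.40.
canned tuna only: max(584/19, 2.7/0.8) = 30.74 servings → $35.35.
Greek yogurt + canned tuna with both tight: 2.631 servings and 3.046 servings → $6.66.
The minimum over all feasible corners is $6.66.

$6.66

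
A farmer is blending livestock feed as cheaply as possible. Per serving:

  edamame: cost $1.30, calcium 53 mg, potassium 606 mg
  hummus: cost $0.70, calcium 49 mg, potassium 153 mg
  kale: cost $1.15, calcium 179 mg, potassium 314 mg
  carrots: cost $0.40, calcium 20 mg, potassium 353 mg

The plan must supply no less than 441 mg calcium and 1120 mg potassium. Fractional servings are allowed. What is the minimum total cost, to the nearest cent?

$3.13

A basic optimal solution has at most two foods positive. Try each food alone and each pair with both targets met exactly.
edamame only: max(441/53, 1120/606) = 8.321 servings → $10.82.
hummus only: max(441/49, 1120/153) = 9 servings → $6.30.
kale only: max(441/179, 1120/314) = 3.567 servings → $4.10.
carrots only: max(441/20, 1120/353) = 22.05 servings → $8.82.
edamame + hummus: the both-tight solution has a negative serving — not a feasible corner.
edamame + kale with both tight: 0.6752 servings and 2.264 servings → $3.48.
edamame + carrots with both targets exact would need a negative amount; discard.
hummus + kale with both tight: 5.167 servings and 1.049 servings → $4.82.
hummus + carrots: the both-tight solution has a negative serving — not a feasible corner.
kale + carrots with both tight: 2.342 servings and 1.09 servings → $3.13.
Cheapest feasible corner: $3.13.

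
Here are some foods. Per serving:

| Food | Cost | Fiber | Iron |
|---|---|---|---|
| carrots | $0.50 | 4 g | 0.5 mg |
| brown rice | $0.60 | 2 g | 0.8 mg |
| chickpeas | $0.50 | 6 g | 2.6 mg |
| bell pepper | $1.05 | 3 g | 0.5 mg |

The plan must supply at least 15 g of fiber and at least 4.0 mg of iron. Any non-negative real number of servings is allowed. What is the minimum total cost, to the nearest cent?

$1.25

For a min-cost LP with two ≥-constraints, a basic feasible solution has at most two positive variables.
carrots only: max(15/4, 4.0/0.5) = 8 servings → $4.00.
brown rice only: max(15/2, 4.0/0.8) = 7.5 servings → $4.50.
chickpeas only: max(15/6, 4.0/2.6) = 2.5 servings → $1.25.
bell pepper only: max(15/3, 4.0/0.5) = 8 servings → $8.40.
carrots + brown rice with both tight: 1.818 servings and 3.864 servings → $3.23.
carrots + chickpeas with both tight: 2.027 servings and 1.149 servings → $1.59.
carrots + bell pepper with both targets exact would need a negative amount; discard.
brown rice + chickpeas: intersection lies outside the first quadrant.
brown rice + bell pepper with both tight: 3.214 servings and 2.857 servings → $4.93.
chickpeas + bell pepper with both tight: 0.9375 servings and 3.125 servings → $3.75.
Cheapest feasible corner: $1.25.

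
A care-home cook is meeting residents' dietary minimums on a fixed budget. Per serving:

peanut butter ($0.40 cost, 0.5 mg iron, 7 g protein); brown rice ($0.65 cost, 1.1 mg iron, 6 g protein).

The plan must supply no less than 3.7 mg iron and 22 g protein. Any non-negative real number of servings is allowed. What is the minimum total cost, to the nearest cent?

$2.23

Compare the cost at each extreme point of the feasible region.
peanut butter only: max(3.7/0.5, 22/7) = 7.4 servings → $2.96.
brown rice only: max(3.7/1.1, 22/6) = 3.667 servings → $2.38.
peanut butter + brown rice with both tight: 0.4255 servings and 3.17 servings → $2.23.
So the least-cost plan costs $2.23.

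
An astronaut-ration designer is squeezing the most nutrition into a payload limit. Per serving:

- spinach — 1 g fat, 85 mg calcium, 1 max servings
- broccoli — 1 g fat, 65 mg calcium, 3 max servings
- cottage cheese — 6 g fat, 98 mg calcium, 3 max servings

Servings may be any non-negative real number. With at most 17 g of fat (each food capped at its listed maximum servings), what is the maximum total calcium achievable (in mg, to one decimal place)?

492.3 mg

Calcium per g fat: spinach 85, broccoli 65, cottage cheese 16.33.
Take 1 serving of spinach: uses 1 g fat, +85.0 mg calcium (running total 85.0 mg).
Take 3 servings of broccoli: uses 3 g fat, +195.0 mg calcium (running total 280.0 mg).
Take 2.167 servings of cottage cheese: uses 13 g fat, +212.3 mg calcium (running total 492.3 mg).
Greedy by best ratio exhausts the fat allowance optimally: 492.3 mg.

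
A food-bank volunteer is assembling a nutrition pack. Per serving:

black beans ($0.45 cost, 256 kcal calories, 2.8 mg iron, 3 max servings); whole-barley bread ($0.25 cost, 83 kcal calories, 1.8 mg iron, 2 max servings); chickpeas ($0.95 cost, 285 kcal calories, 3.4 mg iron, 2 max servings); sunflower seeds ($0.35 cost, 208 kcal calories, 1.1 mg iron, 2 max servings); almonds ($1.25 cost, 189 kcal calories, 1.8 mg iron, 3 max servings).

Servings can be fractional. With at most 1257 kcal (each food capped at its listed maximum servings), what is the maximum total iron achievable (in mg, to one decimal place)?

16.1 mg

Iron per kcal: whole-barley bread 0.02169, chickpeas 0.01193, black beans 0.01094, almonds 0.009524, sunflower seeds 0.005288.
Take 2 servings of whole-barley bread: uses 166 kcal, +3.6 mg iron (running total 3.6 mg).
Take 2 servings of chickpeas: uses 570 kcal, +6.8 mg iron (running total 10.4 mg).
Take 2.035 servings of black beans: uses 521 kcal, +5.7 mg iron (running total 16.1 mg).
Greedy by best ratio exhausts the calories allowance optimally: 16.1 mg.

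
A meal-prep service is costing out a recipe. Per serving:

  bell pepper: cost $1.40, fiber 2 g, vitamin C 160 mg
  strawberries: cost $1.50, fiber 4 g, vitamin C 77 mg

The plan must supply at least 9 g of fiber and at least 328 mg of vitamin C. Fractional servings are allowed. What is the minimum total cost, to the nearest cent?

$4.20

The cheapest plan sits at a corner of the feasible region — with two constraints it uses at most two foods.
bell pepper only: max(9/2, 328/160) = 4.5 servings → $6.30.
strawberries only: max(9/4, 328/77) = 4.26 servings → $6.39.
bell pepper + strawberries with both tight: 1.274 servings and 1.613 servings → $4.20.
Cheapest feasible corner: $4.20.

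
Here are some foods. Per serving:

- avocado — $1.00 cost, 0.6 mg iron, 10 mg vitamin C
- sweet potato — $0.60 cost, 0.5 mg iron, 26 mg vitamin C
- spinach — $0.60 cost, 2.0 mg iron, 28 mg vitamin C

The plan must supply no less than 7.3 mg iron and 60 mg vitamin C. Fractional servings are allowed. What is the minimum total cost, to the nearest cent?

$2.19

This is a tiny linear program; its minimum lies at a vertex of the feasible set. List the vertices and price them.
avocado only: max(7.3/0.6, 60/10) = 12.17 servings → $12.17.
sweet potato only: max(7.3/0.5, 60/26) = 14.6 servings → $8.76.
spinach only: max(7.3/2.0, 60/28) = 3.65 servings → $2.19.
avocado + sweet potato: intersection lies outside the first quadrant.
avocado + spinach with both targets exact would need a negative amount; discard.
sweet potato + spinach with both targets exact would need a negative amount; discard.
Cheapest feasible corner: $2.19.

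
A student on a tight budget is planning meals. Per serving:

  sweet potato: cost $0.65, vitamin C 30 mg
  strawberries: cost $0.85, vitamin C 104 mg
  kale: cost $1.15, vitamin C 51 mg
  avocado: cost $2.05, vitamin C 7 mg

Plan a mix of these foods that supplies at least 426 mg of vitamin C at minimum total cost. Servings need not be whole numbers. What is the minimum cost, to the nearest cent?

Cost per mg of vitamin C: strawberries $0.0082, sweet potato $0.0217, kale $0.0225, avocado $0.2929.
With no serving limits, use only strawberries: 426 mg / 104 mg = 4.096 servings × $0.85 = $3.48.

$3.48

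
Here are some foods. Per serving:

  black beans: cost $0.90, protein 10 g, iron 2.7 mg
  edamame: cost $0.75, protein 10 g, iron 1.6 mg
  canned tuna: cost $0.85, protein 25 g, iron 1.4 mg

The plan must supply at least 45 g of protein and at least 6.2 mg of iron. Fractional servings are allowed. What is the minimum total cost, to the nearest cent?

Compare the cost at each extreme point of the feasible region.
black beans only: max(45/10, 6.2/2.7) = 4.5 servings → $4.05.
edamame only: max(45/10, 6.2/1.6) = 4.5 servings → $3.38.
canned tuna only: max(45/25, 6.2/1.4) = 4.429 servings → $3.76.
black beans + edamame with both targets exact would need a negative amount; discard.
black beans + canned tuna with both tight: 1.72 servings and 1.112 servings → $2.49.
edamame + canned tuna with both tight: 3.538 servings and 0.3846 servings → $2.98.
The minimum over all feasible corners is $2.49.

$2.49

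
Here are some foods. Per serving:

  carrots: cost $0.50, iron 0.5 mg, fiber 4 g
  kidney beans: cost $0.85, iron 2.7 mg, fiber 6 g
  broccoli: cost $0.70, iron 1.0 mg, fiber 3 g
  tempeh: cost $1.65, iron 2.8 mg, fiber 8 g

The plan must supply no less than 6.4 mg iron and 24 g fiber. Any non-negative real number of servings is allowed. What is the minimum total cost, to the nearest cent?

$3.17

carrots only: max(6.4/0.5, 24/4) = 12.8 servings → $6.40.
kidney beans only: max(6.4/2.7, 24/6) = 4 servings → $3.40.
broccoli only: max(6.4/1.0, 24/3) = 8 servings → $5.60.
tempeh only: max(6.4/2.8, 24/8) = 3 servings → $4.95.
carrots + kidney beans with both tight: 3.385 servings and 1.744 servings → $3.17.
carrots + broccoli with both tight: 1.92 servings and 5.44 servings → $4.77.
carrots + tempeh with both tight: 2.222 servings and 1.889 servings → $4.23.
kidney beans + broccoli with both targets exact would need a negative amount; discard.
kidney beans + tempeh: intersection lies outside the first quadrant.
broccoli + tempeh: the both-tight solution has a negative serving — not a feasible corner.
So the least-cost plan costs $3.17.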